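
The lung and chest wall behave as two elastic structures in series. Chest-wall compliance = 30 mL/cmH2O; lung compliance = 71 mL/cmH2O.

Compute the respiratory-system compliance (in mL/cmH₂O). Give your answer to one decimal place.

Lung and chest wall are elastances in series: 1/Crs = 1/CL + 1/Ccw.
1/Crs = 1/71 + 1/30 = 0.04742.
Crs = 21.088 mL/cmH2O.

21.1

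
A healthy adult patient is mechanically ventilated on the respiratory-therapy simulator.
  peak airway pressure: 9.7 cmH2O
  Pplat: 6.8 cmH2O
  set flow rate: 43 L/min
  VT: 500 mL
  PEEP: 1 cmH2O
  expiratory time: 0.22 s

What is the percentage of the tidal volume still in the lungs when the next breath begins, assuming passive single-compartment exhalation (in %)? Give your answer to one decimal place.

53.2

Flow: 43 L/min ÷ 60 = 0.7167 L/s.
R = (PIP − Pplat)/V̇ = (9.7 − 6.8) / 0.7167 = 2.9/0.7167 = 4.046 cmH2O·s/L.
C = Vt/(Pplat − PEEP) = 500.0 / (6.8 − 1) = 500.0/5.8 = 86.207 mL/cmH2O.
τ = R × C = 4.046 × 0.08621 L/cmH2O = 0.3488 s.
Fraction remaining at end-expiration = e^(−Te/τ) = e^(−0.22/0.3488) = 0.5322 → 53.22%.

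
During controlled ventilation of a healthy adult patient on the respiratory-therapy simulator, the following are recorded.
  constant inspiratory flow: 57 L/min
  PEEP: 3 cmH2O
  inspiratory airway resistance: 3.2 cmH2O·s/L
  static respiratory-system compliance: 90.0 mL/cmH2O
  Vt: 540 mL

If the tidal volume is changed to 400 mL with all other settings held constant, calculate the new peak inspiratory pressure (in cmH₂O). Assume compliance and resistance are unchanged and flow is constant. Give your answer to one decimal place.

10.5

Flow: 57 L/min ÷ 60 = 0.95 L/s.
PIP = Vt/C + R·V̇ + PEEP (constant-flow equation of motion).
Only the elastic term changes: ΔPIP = ΔVt / C = (400 − 540) / 90.0 = -1.556 cmH2O.
Original PIP = 540/90.0 + 3.2×0.95 + 3 = 12.04 cmH2O; new PIP = 12.04 + (-1.556) = 10.484 cmH2O.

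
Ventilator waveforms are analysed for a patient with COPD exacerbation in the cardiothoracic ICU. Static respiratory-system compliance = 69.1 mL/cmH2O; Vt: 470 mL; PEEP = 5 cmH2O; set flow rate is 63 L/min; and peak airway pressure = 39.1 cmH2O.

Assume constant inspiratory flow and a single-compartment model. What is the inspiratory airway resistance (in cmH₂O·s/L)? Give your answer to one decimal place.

26.0

Flow: 63 L/min ÷ 60 = 1.05 L/s.
Equation of motion (constant flow): PIP = Vt/C + R·V̇ + PEEP.
R·V̇ = PIP − Vt/C − PEEP = 39.1 − 470/69.1 − 5 = 39.1 − 6.802 − 5 = 27.298 cmH2O.
R = 27.298 / 1.05 = 25.998 cmH2O·s/L.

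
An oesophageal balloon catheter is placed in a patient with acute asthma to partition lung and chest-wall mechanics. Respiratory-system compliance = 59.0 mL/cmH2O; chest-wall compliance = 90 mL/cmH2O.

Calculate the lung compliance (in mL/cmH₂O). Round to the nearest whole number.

1/CL = 1/Crs − 1/Ccw.
1/CL = 1/59.0 − 1/90 = 0.005838.
CL = 171.29 mL/cmH2O.

171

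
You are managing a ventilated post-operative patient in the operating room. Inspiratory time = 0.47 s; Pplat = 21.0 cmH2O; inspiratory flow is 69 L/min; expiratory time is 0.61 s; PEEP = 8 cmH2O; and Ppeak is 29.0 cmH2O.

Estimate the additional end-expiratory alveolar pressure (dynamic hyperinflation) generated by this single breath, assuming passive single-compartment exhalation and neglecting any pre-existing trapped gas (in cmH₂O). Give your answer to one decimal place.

Flow: 69 L/min ÷ 60 = 1.15 L/s.
Vt = flow × Ti = 1.15 L/s × 0.47 s × 1000 mL/L = 540.5 mL.
R = (PIP − Pplat)/V̇ = (29.0 − 21.0) / 1.15 = 8.0/1.15 = 6.957 cmH2O·s/L.
C = Vt/(Pplat − PEEP) = 540.5 / (21.0 − 8) = 540.5/13.0 = 41.577 mL/cmH2O.
τ = R × C = 6.957 × 0.04158 L/cmH2O = 0.2893 s.
Fraction remaining = e^(−Te/τ) = e^(−0.61/0.2893) = 0.1214; trapped volume = 540.5 × 0.1214 = 65.617 mL.
Additional alveolar pressure from trapping ≈ V_trapped / C = 65.617 / 41.577 = 1.578 cmH2O.

1.6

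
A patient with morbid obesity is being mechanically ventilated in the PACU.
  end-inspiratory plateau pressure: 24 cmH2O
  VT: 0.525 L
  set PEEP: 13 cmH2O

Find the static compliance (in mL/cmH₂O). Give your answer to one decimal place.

47.7

Cstat = Vt / (Pplat − PEEP) = 525 / (24 − 13) = 525 / 11.0 = 47.727 mL/cmH2O.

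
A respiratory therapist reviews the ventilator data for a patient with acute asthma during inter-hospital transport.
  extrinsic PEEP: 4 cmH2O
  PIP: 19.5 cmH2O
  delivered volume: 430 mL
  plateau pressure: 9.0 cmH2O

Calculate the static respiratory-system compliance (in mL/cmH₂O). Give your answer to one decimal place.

86.0

Cstat = Vt / (Pplat − PEEP) = 430 / (9.0 − 4) = 430 / 5.0 = 86.0 mL/cmH2O.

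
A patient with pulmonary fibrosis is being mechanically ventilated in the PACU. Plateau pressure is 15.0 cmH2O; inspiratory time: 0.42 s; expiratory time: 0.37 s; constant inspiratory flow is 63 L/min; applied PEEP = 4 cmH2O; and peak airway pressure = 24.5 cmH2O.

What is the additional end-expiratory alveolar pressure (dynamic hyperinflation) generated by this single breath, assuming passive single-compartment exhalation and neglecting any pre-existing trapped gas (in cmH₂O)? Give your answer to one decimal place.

Flow: 63 L/min ÷ 60 = 1.05 L/s.
Vt = flow × Ti = 1.05 L/s × 0.42 s × 1000 mL/L = 441.0 mL.
R = (PIP − Pplat)/V̇ = (24.5 − 15.0) / 1.05 = 9.5/1.05 = 9.048 cmH2O·s/L.
C = Vt/(Pplat − PEEP) = 441.0 / (15.0 − 4) = 441.0/11.0 = 40.091 mL/cmH2O.
τ = R × C = 9.048 × 0.04009 L/cmH2O = 0.3627 s.
Fraction remaining = e^(−Te/τ) = e^(−0.37/0.3627) = 0.3605; trapped volume = 441.0 × 0.3605 = 158.98 mL.
Additional alveolar pressure from trapping ≈ V_trapped / C = 158.98 / 40.091 = 3.965 cmH2O.

4.0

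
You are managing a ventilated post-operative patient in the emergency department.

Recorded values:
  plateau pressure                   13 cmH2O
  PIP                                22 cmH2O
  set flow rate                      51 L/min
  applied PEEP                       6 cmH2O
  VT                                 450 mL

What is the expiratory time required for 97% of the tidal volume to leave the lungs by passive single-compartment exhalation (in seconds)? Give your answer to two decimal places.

Flow: 51 L/min ÷ 60 = 0.85 L/s.
R = (PIP − Pplat)/V̇ = (22 − 13) / 0.85 = 9.0/0.85 = 10.588 cmH2O·s/L.
C = Vt/(Pplat − PEEP) = 450.0 / (13 − 6) = 450.0/7.0 = 64.286 mL/cmH2O.
τ = R × C = 10.588 × 0.06429 L/cmH2O = 0.6807 s.
t = −τ·ln(1 − 0.97) = −0.6807·ln(0.03) = 2.387 s.

2.39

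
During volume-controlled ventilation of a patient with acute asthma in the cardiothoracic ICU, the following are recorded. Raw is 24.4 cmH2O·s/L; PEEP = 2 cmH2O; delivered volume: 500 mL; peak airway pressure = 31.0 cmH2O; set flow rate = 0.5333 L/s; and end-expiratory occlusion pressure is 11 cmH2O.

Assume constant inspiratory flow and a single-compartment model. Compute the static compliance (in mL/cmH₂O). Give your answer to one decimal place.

Total PEEP = 11 cmH2O (set 2 + intrinsic 9); this is the baseline alveolar pressure.
Equation of motion (constant flow): PIP = Vt/C + R·V̇ + PEEP.
Vt/C = PIP − R·V̇ − PEEP = 31.0 − 24.4×0.5333 − 11 = 31.0 − 13.013 − 11 = 6.987 cmH2O.
C = Vt / 6.987 = 500 / 6.987 = 71.561 mL/cmH2O.

71.6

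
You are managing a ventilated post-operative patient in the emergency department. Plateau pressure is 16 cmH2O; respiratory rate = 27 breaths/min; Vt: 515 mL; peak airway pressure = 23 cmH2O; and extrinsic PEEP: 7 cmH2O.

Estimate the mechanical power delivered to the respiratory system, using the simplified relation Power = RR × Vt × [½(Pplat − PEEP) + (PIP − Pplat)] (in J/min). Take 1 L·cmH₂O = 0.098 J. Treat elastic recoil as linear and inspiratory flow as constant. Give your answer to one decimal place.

Per-breath work = Vt × [½(Pplat−PEEP) + (PIP−Pplat)] = 0.515 × [0.5×9.0 + 7.0] = 0.515 × 11.5 = 5.923 L·cmH2O.
Power = 27 × 5.923 = 159.92 L·cmH2O/min.
× 0.098 J/(L·cmH2O) → 15.672 J/min.

15.7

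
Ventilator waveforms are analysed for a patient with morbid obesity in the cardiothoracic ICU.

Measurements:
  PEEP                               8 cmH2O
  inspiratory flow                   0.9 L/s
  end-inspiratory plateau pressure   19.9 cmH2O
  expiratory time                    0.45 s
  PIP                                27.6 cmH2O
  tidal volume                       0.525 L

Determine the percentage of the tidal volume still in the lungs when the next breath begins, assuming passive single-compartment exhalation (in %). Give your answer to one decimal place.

R = (PIP − Pplat)/V̇ = (27.6 − 19.9) / 0.9 = 7.7/0.9 = 8.556 cmH2O·s/L.
C = Vt/(Pplat − PEEP) = 525.0 / (19.9 − 8) = 525.0/11.9 = 44.118 mL/cmH2O.
τ = R × C = 8.556 × 0.04412 L/cmH2O = 0.3775 s.
Fraction remaining at end-expiration = e^(−Te/τ) = e^(−0.45/0.3775) = 0.3036 → 30.36%.

30.4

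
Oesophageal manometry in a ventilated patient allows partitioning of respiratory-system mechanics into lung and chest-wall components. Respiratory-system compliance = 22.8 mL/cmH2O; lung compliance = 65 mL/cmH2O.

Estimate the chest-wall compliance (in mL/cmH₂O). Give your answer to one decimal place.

1/Ccw = 1/Crs − 1/CL.
1/Ccw = 1/22.8 − 1/65 = 0.02848.
Ccw = 35.112 mL/cmH2O.

35.1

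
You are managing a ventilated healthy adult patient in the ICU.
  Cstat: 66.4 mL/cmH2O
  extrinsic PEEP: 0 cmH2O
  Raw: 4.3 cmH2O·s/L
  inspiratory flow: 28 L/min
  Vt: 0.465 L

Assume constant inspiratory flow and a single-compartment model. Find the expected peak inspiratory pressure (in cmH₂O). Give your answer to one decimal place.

9.0

Flow: 28 L/min ÷ 60 = 0.4667 L/s.
Equation of motion (constant flow): PIP = Vt/C + R·V̇ + PEEP.
PIP = 465/66.4 + 4.3×0.4667 + 0 = 7.003 + 2.007 + 0 = 9.01 cmH2O.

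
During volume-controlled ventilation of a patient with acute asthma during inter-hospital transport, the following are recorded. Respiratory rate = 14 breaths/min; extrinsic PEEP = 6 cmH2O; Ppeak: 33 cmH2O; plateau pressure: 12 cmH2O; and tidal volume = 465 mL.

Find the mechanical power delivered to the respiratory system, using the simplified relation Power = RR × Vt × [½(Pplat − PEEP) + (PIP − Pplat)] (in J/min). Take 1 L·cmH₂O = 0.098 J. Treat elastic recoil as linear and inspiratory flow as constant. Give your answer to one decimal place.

15.3

Per-breath work = Vt × [½(Pplat−PEEP) + (PIP−Pplat)] = 0.465 × [0.5×6.0 + 21.0] = 0.465 × 24.0 = 11.16 L·cmH2O.
Power = 14 × 11.16 = 156.24 L·cmH2O/min.
× 0.098 J/(L·cmH2O) → 15.312 J/min.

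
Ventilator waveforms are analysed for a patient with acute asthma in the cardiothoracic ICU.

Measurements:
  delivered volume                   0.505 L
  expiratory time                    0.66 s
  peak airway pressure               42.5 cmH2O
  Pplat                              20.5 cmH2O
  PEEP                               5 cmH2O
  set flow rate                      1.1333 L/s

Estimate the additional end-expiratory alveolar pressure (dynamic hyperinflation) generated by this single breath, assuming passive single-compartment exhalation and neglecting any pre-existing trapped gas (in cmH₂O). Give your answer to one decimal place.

5.5

R = (PIP − Pplat)/V̇ = (42.5 − 20.5) / 1.1333 = 22.0/1.1333 = 19.412 cmH2O·s/L.
C = Vt/(Pplat − PEEP) = 505.0 / (20.5 − 5) = 505.0/15.5 = 32.581 mL/cmH2O.
τ = R × C = 19.412 × 0.03258 L/cmH2O = 0.6324 s.
Fraction remaining = e^(−Te/τ) = e^(−0.66/0.6324) = 0.3522; trapped volume = 505.0 × 0.3522 = 177.86 mL.
Additional alveolar pressure from trapping ≈ V_trapped / C = 177.86 / 32.581 = 5.459 cmH2O.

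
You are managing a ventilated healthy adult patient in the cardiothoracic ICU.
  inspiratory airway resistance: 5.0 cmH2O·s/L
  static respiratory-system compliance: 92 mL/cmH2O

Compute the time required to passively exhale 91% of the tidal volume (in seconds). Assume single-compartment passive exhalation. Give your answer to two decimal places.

1.11

τ = R × C = 5.0 × 92 mL/cmH2O = 5.0 × 0.092 L/cmH2O = 0.46 s.
Exhaled fraction f = 1 − e^(−t/τ) → t = −τ·ln(1 − f) = −0.46·ln(0.09) = 1.108 s.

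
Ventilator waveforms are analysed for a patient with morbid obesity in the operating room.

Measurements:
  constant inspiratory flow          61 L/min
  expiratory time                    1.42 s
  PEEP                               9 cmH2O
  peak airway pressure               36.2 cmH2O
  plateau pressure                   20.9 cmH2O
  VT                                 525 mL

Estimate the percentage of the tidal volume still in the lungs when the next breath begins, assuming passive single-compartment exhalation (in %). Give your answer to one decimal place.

11.8

Flow: 61 L/min ÷ 60 = 1.0167 L/s.
R = (PIP − Pplat)/V̇ = (36.2 − 20.9) / 1.0167 = 15.3/1.0167 = 15.049 cmH2O·s/L.
C = Vt/(Pplat − PEEP) = 525.0 / (20.9 − 9) = 525.0/11.9 = 44.118 mL/cmH2O.
τ = R × C = 15.049 × 0.04412 L/cmH2O = 0.664 s.
Fraction remaining at end-expiration = e^(−Te/τ) = e^(−1.42/0.664) = 0.1178 → 11.78%.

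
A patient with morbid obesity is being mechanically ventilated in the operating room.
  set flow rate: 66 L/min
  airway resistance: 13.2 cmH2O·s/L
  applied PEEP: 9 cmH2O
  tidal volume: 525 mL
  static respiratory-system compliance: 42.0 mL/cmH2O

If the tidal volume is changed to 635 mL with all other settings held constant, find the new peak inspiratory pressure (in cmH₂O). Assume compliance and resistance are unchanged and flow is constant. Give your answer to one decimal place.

Flow: 66 L/min ÷ 60 = 1.1 L/s.
PIP = Vt/C + R·V̇ + PEEP (constant-flow equation of motion).
Only the elastic term changes: ΔPIP = ΔVt / C = (635 − 525) / 42.0 = 2.619 cmH2O.
Original PIP = 525/42.0 + 13.2×1.1 + 9 = 36.02 cmH2O; new PIP = 36.02 + (2.619) = 38.639 cmH2O.

38.6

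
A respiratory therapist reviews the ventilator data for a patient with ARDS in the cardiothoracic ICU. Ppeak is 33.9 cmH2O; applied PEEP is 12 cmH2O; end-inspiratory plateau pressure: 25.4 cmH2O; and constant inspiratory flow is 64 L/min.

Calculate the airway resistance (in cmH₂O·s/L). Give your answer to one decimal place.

8.0

Flow: 64 L/min ÷ 60 = 1.0667 L/s.
Raw = (PIP − Pplat) / flow = (33.9 − 25.4) / 1.0667 = 8.5 / 1.0667 = 7.969 cmH2O·s/L.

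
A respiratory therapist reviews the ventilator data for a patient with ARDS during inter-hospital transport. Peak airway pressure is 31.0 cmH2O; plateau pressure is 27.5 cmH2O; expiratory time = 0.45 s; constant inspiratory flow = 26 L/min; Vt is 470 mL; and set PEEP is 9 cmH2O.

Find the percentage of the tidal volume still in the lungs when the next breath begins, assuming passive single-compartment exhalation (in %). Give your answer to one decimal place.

11.2

Flow: 26 L/min ÷ 60 = 0.4333 L/s.
R = (PIP − Pplat)/V̇ = (31.0 − 27.5) / 0.4333 = 3.5/0.4333 = 8.078 cmH2O·s/L.
C = Vt/(Pplat − PEEP) = 470.0 / (27.5 − 9) = 470.0/18.5 = 25.405 mL/cmH2O.
τ = R × C = 8.078 × 0.02541 L/cmH2O = 0.2053 s.
Fraction remaining at end-expiration = e^(−Te/τ) = e^(−0.45/0.2053) = 0.1117 → 11.17%.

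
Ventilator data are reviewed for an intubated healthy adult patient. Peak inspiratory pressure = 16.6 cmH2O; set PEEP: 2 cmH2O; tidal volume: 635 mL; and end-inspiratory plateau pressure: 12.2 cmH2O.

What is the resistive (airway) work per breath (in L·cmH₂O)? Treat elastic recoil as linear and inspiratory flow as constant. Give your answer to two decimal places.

2.79

With constant inspiratory flow the resistive pressure is constant at PIP − Pplat = 16.6 − 12.2 = 4.4 cmH2O, so resistive work = 4.4 × 0.635 = 2.794 L·cmH2O.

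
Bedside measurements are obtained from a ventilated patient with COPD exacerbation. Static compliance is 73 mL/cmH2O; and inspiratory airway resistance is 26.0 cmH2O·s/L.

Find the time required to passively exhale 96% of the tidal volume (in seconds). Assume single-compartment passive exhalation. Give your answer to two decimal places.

6.11

τ = R × C = 26.0 × 73 mL/cmH2O = 26.0 × 0.073 L/cmH2O = 1.898 s.
Exhaled fraction f = 1 − e^(−t/τ) → t = −τ·ln(1 − f) = −1.898·ln(0.04) = 6.109 s.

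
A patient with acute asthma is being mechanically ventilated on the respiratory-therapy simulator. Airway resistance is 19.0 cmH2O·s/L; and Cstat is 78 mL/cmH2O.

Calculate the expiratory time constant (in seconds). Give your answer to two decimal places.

τ = R × C = 19.0 × 78 mL/cmH2O = 19.0 × 0.078 L/cmH2O = 1.482 s.

1.48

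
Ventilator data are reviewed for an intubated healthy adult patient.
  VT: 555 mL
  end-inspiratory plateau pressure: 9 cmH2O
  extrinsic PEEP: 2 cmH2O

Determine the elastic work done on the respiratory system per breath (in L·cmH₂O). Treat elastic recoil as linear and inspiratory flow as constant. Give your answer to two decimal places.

1.94

Elastic work ≈ ½ × (Pplat − PEEP) × Vt = 0.5 × (9 − 2) × 0.555 L = 0.5 × 7.0 × 0.555 = 1.943 L·cmH2O.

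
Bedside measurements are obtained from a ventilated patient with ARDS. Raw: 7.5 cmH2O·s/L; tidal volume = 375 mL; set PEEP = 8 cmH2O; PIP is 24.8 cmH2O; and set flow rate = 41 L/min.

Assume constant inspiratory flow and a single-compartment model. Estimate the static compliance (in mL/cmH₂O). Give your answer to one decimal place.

Flow: 41 L/min ÷ 60 = 0.6833 L/s.
Equation of motion (constant flow): PIP = Vt/C + R·V̇ + PEEP.
Vt/C = PIP − R·V̇ − PEEP = 24.8 − 7.5×0.6833 − 8 = 24.8 − 5.125 − 8 = 11.675 cmH2O.
C = Vt / 11.675 = 375 / 11.675 = 32.12 mL/cmH2O.

32.1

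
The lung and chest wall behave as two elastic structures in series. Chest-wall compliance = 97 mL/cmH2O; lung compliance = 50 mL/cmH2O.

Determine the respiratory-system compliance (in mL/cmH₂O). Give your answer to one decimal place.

Lung and chest wall are elastances in series: 1/Crs = 1/CL + 1/Ccw.
1/Crs = 1/50 + 1/97 = 0.03031.
Crs = 32.992 mL/cmH2O.

33.0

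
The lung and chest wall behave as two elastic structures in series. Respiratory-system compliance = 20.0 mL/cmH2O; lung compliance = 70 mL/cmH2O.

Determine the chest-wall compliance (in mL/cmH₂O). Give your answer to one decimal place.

1/Ccw = 1/Crs − 1/CL.
1/Ccw = 1/20.0 − 1/70 = 0.03571.
Ccw = 28.003 mL/cmH2O.

28.0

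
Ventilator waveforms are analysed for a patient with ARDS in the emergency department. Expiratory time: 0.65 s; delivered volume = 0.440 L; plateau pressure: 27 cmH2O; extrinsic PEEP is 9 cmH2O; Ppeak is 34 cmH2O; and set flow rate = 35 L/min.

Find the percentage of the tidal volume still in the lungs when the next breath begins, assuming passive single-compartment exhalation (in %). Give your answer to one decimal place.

10.9

Flow: 35 L/min ÷ 60 = 0.5833 L/s.
R = (PIP − Pplat)/V̇ = (34 − 27) / 0.5833 = 7.0/0.5833 = 12.001 cmH2O·s/L.
C = Vt/(Pplat − PEEP) = 440.0 / (27 − 9) = 440.0/18.0 = 24.444 mL/cmH2O.
τ = R × C = 12.001 × 0.02444 L/cmH2O = 0.2933 s.
Fraction remaining at end-expiration = e^(−Te/τ) = e^(−0.65/0.2933) = 0.109 → 10.9%.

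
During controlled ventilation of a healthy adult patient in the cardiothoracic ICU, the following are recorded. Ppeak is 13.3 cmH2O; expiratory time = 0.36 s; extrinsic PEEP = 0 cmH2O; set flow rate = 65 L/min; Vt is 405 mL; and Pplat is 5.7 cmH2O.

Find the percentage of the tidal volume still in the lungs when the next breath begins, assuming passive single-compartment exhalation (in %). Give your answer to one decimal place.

48.6

Flow: 65 L/min ÷ 60 = 1.0833 L/s.
R = (PIP − Pplat)/V̇ = (13.3 − 5.7) / 1.0833 = 7.6/1.0833 = 7.016 cmH2O·s/L.
C = Vt/(Pplat − PEEP) = 405.0 / (5.7 − 0) = 405.0/5.7 = 71.053 mL/cmH2O.
τ = R × C = 7.016 × 0.07105 L/cmH2O = 0.4985 s.
Fraction remaining at end-expiration = e^(−Te/τ) = e^(−0.36/0.4985) = 0.4857 → 48.57%.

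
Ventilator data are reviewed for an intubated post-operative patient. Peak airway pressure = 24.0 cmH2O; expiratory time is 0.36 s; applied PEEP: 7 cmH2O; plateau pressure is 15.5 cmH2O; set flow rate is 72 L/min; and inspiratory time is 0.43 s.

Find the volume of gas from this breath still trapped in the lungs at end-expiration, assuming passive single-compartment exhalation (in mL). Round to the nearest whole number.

Flow: 72 L/min ÷ 60 = 1.2 L/s.
Vt = flow × Ti = 1.2 L/s × 0.43 s × 1000 mL/L = 516.0 mL.
R = (PIP − Pplat)/V̇ = (24.0 − 15.5) / 1.2 = 8.5/1.2 = 7.083 cmH2O·s/L.
C = Vt/(Pplat − PEEP) = 516.0 / (15.5 − 7) = 516.0/8.5 = 60.706 mL/cmH2O.
τ = R × C = 7.083 × 0.06071 L/cmH2O = 0.43 s.
Fraction remaining = e^(−Te/τ) = e^(−0.36/0.43) = 0.4329.
Trapped volume = 516.0 × 0.4329 = 223.38 mL.

223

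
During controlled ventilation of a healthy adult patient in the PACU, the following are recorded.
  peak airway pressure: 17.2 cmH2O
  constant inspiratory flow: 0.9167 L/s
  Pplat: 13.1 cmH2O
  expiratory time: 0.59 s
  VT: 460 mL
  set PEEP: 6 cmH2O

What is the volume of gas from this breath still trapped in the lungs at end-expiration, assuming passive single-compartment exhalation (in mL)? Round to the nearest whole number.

R = (PIP − Pplat)/V̇ = (17.2 − 13.1) / 0.9167 = 4.1/0.9167 = 4.473 cmH2O·s/L.
C = Vt/(Pplat − PEEP) = 460.0 / (13.1 − 6) = 460.0/7.1 = 64.789 mL/cmH2O.
τ = R × C = 4.473 × 0.06479 L/cmH2O = 0.2898 s.
Fraction remaining = e^(−Te/τ) = e^(−0.59/0.2898) = 0.1306.
Trapped volume = 460.0 × 0.1306 = 60.076 mL.

60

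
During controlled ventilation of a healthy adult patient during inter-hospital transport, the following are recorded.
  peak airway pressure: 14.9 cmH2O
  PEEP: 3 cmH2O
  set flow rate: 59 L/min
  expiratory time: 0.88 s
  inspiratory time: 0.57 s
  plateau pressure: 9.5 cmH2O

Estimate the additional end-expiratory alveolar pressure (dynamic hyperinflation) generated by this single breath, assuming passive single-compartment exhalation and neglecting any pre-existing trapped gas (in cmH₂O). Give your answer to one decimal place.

1.0

Flow: 59 L/min ÷ 60 = 0.9833 L/s.
Vt = flow × Ti = 0.9833 L/s × 0.57 s × 1000 mL/L = 560.48 mL.
R = (PIP − Pplat)/V̇ = (14.9 − 9.5) / 0.9833 = 5.4/0.9833 = 5.492 cmH2O·s/L.
C = Vt/(Pplat − PEEP) = 560.48 / (9.5 − 3) = 560.48/6.5 = 86.228 mL/cmH2O.
τ = R × C = 5.492 × 0.08623 L/cmH2O = 0.4736 s.
Fraction remaining = e^(−Te/τ) = e^(−0.88/0.4736) = 0.156; trapped volume = 560.48 × 0.156 = 87.435 mL.
Additional alveolar pressure from trapping ≈ V_trapped / C = 87.435 / 86.228 = 1.014 cmH2O.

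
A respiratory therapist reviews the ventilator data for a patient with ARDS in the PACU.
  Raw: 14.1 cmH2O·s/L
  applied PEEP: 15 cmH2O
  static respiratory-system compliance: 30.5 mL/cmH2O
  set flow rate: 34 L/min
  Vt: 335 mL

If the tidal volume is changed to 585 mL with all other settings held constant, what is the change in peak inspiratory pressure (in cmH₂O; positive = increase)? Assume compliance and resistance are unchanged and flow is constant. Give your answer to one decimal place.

PIP = Vt/C + R·V̇ + PEEP (constant-flow equation of motion).
Only the elastic term changes: ΔPIP = ΔVt / C = (585 − 335) / 30.5 = 8.197 cmH2O.

8.2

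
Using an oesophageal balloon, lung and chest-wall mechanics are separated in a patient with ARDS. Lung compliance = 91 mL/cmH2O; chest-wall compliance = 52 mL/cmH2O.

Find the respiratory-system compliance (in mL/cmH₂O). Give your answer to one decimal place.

33.1

Lung and chest wall are elastances in series: 1/Crs = 1/CL + 1/Ccw.
1/Crs = 1/91 + 1/52 = 0.03022.
Crs = 33.091 mL/cmH2O.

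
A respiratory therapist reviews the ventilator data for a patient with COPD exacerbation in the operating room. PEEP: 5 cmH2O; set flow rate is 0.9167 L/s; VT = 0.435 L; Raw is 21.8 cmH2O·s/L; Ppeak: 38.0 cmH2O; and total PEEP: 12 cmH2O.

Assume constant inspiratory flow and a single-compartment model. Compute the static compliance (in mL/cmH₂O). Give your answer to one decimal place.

72.3

Total PEEP = 12 cmH2O (set 5 + intrinsic 7); this is the baseline alveolar pressure.
Equation of motion (constant flow): PIP = Vt/C + R·V̇ + PEEP.
Vt/C = PIP − R·V̇ − PEEP = 38.0 − 21.8×0.9167 − 12 = 38.0 − 19.984 − 12 = 6.016 cmH2O.
C = Vt / 6.016 = 435 / 6.016 = 72.307 mL/cmH2O.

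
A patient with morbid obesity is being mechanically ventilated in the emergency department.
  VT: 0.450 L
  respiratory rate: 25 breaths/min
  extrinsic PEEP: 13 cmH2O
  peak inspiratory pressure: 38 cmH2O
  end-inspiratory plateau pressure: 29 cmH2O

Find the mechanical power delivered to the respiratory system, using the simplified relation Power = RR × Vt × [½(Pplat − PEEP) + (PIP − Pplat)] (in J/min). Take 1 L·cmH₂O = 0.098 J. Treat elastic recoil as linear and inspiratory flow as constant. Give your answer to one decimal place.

18.7

Per-breath work = Vt × [½(Pplat−PEEP) + (PIP−Pplat)] = 0.450 × [0.5×16.0 + 9.0] = 0.450 × 17.0 = 7.65 L·cmH2O.
Power = 25 × 7.65 = 191.25 L·cmH2O/min.
× 0.098 J/(L·cmH2O) → 18.743 J/min.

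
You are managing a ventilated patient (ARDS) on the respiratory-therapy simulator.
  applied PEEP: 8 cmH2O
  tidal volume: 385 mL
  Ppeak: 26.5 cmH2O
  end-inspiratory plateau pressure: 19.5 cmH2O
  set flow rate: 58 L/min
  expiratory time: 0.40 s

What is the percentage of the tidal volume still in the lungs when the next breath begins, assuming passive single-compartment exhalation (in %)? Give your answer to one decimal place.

19.2

Flow: 58 L/min ÷ 60 = 0.9667 L/s.
R = (PIP − Pplat)/V̇ = (26.5 − 19.5) / 0.9667 = 7.0/0.9667 = 7.241 cmH2O·s/L.
C = Vt/(Pplat − PEEP) = 385.0 / (19.5 − 8) = 385.0/11.5 = 33.478 mL/cmH2O.
τ = R × C = 7.241 × 0.03348 L/cmH2O = 0.2424 s.
Fraction remaining at end-expiration = e^(−Te/τ) = e^(−0.40/0.2424) = 0.192 → 19.2%.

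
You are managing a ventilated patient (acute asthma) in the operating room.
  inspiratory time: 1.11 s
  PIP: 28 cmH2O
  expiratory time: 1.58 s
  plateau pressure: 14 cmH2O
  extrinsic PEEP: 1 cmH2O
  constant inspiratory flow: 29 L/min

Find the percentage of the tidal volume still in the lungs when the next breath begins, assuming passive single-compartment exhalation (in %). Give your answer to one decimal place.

26.7

Flow: 29 L/min ÷ 60 = 0.4833 L/s.
Vt = flow × Ti = 0.4833 L/s × 1.11 s × 1000 mL/L = 536.46 mL.
R = (PIP − Pplat)/V̇ = (28 − 14) / 0.4833 = 14.0/0.4833 = 28.968 cmH2O·s/L.
C = Vt/(Pplat − PEEP) = 536.46 / (14 − 1) = 536.46/13.0 = 41.266 mL/cmH2O.
τ = R × C = 28.968 × 0.04127 L/cmH2O = 1.196 s.
Fraction remaining at end-expiration = e^(−Te/τ) = e^(−1.58/1.196) = 0.2668 → 26.68%.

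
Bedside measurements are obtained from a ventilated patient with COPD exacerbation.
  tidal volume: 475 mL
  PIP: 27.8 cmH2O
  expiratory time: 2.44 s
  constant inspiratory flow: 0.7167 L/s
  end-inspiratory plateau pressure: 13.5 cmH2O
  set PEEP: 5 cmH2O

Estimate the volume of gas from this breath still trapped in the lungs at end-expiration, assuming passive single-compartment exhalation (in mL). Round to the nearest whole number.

53

R = (PIP − Pplat)/V̇ = (27.8 − 13.5) / 0.7167 = 14.3/0.7167 = 19.953 cmH2O·s/L.
C = Vt/(Pplat − PEEP) = 475.0 / (13.5 − 5) = 475.0/8.5 = 55.882 mL/cmH2O.
τ = R × C = 19.953 × 0.05588 L/cmH2O = 1.115 s.
Fraction remaining = e^(−Te/τ) = e^(−2.44/1.115) = 0.1121.
Trapped volume = 475.0 × 0.1121 = 53.248 mL.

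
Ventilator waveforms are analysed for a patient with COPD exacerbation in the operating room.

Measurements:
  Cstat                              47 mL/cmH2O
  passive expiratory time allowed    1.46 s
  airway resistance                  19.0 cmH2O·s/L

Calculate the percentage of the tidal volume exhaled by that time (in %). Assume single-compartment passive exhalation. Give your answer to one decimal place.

τ = R × C = 19.0 × 47 mL/cmH2O = 19.0 × 0.047 L/cmH2O = 0.893 s.
Passive exhalation: V(t)/V₀ = e^(−t/τ) = e^(−1.46/0.893) = 0.195.
Fraction exhaled = 1 − 0.195 = 0.805 → 80.5%.

80.5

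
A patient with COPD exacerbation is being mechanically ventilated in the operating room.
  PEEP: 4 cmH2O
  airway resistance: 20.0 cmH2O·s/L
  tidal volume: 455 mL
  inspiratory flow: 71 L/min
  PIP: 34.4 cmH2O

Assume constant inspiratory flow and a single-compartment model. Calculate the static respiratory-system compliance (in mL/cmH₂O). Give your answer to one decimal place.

67.6

Flow: 71 L/min ÷ 60 = 1.1833 L/s.
Equation of motion (constant flow): PIP = Vt/C + R·V̇ + PEEP.
Vt/C = PIP − R·V̇ − PEEP = 34.4 − 20.0×1.1833 − 4 = 34.4 − 23.666 − 4 = 6.734 cmH2O.
C = Vt / 6.734 = 455 / 6.734 = 67.568 mL/cmH2O.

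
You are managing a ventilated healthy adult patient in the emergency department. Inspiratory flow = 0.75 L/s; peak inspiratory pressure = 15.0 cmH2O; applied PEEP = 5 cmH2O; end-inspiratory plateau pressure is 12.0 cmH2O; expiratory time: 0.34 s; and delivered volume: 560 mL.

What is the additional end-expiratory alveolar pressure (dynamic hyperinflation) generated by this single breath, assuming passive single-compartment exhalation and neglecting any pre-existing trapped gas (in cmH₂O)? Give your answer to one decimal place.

2.4

R = (PIP − Pplat)/V̇ = (15.0 − 12.0) / 0.75 = 3.0/0.75 = 4.0 cmH2O·s/L.
C = Vt/(Pplat − PEEP) = 560.0 / (12.0 − 5) = 560.0/7.0 = 80.0 mL/cmH2O.
τ = R × C = 4.0 × 0.08 L/cmH2O = 0.32 s.
Fraction remaining = e^(−Te/τ) = e^(−0.34/0.32) = 0.3456; trapped volume = 560.0 × 0.3456 = 193.54 mL.
Additional alveolar pressure from trapping ≈ V_trapped / C = 193.54 / 80.0 = 2.419 cmH2O.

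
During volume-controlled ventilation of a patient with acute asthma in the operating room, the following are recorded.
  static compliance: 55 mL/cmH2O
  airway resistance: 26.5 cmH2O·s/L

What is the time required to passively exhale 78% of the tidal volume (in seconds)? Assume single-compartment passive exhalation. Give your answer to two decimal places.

2.21

τ = R × C = 26.5 × 55 mL/cmH2O = 26.5 × 0.055 L/cmH2O = 1.458 s.
Exhaled fraction f = 1 − e^(−t/τ) → t = −τ·ln(1 − f) = −1.458·ln(0.22) = 2.208 s.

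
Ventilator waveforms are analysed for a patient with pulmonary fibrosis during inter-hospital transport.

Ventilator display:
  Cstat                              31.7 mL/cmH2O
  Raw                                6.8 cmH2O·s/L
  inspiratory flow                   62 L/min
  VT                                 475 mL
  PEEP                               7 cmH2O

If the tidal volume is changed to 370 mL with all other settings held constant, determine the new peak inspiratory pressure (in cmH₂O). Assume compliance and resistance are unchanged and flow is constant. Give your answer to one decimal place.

25.7

Flow: 62 L/min ÷ 60 = 1.0333 L/s.
PIP = Vt/C + R·V̇ + PEEP (constant-flow equation of motion).
Only the elastic term changes: ΔPIP = ΔVt / C = (370 − 475) / 31.7 = -3.312 cmH2O.
Original PIP = 475/31.7 + 6.8×1.0333 + 7 = 29.011 cmH2O; new PIP = 29.011 + (-3.312) = 25.699 cmH2O.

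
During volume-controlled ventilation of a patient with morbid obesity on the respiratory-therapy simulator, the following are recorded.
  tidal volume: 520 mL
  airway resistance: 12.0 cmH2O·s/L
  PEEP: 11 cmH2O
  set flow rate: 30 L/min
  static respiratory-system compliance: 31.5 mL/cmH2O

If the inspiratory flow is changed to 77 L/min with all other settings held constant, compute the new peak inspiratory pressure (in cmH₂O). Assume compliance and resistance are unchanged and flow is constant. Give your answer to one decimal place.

Flow: 30 L/min ÷ 60 = 0.5 L/s.
New flow: 77 L/min ÷ 60 = 1.2833 L/s.
PIP = Vt/C + R·V̇ + PEEP (constant-flow equation of motion).
Only the resistive term changes: ΔPIP = R × ΔV̇ = 12.0 × (1.2833 − 0.5) = 12.0 × 0.7833 = 9.4 cmH2O.
Original PIP = 520/31.5 + 12.0×0.5 + 11 = 33.508 cmH2O; new PIP = 33.508 + (9.4) = 42.908 cmH2O.

42.9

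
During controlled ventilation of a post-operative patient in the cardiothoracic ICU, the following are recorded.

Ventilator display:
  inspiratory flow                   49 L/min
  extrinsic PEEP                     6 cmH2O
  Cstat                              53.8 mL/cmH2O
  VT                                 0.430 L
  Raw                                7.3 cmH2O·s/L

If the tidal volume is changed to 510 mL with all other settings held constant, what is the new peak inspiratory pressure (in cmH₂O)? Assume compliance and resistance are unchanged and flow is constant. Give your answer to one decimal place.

Flow: 49 L/min ÷ 60 = 0.8167 L/s.
PIP = Vt/C + R·V̇ + PEEP (constant-flow equation of motion).
Only the elastic term changes: ΔPIP = ΔVt / C = (510 − 430) / 53.8 = 1.487 cmH2O.
Original PIP = 430/53.8 + 7.3×0.8167 + 6 = 19.954 cmH2O; new PIP = 19.954 + (1.487) = 21.441 cmH2O.

21.4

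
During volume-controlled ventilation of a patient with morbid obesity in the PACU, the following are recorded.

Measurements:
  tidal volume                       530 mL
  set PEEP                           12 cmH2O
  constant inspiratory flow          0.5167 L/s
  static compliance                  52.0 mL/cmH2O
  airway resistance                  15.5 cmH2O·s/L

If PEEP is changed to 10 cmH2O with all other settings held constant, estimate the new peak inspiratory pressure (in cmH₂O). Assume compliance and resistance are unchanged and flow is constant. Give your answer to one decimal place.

28.2

PIP = Vt/C + R·V̇ + PEEP (constant-flow equation of motion).
Only the baseline term changes: ΔPIP = ΔPEEP = 10 − 12 = -2.0 cmH2O.
Original PIP = 530/52.0 + 15.5×0.5167 + 12 = 30.201 cmH2O; new PIP = 30.201 + (-2.0) = 28.201 cmH2O.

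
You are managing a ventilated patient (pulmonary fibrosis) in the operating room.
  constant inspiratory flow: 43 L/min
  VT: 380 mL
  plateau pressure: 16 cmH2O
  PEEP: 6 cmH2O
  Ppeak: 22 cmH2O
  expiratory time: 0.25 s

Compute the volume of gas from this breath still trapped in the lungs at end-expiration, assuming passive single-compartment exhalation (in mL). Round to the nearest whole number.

Flow: 43 L/min ÷ 60 = 0.7167 L/s.
R = (PIP − Pplat)/V̇ = (22 − 16) / 0.7167 = 6.0/0.7167 = 8.372 cmH2O·s/L.
C = Vt/(Pplat − PEEP) = 380.0 / (16 − 6) = 380.0/10.0 = 38.0 mL/cmH2O.
τ = R × C = 8.372 × 0.038 L/cmH2O = 0.3181 s.
Fraction remaining = e^(−Te/τ) = e^(−0.25/0.3181) = 0.4557.
Trapped volume = 380.0 × 0.4557 = 173.17 mL.

173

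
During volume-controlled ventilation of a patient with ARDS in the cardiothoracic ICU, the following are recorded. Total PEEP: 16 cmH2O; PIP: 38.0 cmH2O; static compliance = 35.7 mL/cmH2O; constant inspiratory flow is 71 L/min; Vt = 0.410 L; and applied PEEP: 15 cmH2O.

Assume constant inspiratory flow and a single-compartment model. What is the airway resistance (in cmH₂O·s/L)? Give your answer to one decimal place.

8.9

Flow: 71 L/min ÷ 60 = 1.1833 L/s.
Total PEEP = 16 cmH2O (set 15 + intrinsic 1); this is the baseline alveolar pressure.
Equation of motion (constant flow): PIP = Vt/C + R·V̇ + PEEP.
R·V̇ = PIP − Vt/C − PEEP = 38.0 − 410/35.7 − 16 = 38.0 − 11.485 − 16 = 10.515 cmH2O.
R = 10.515 / 1.1833 = 8.886 cmH2O·s/L.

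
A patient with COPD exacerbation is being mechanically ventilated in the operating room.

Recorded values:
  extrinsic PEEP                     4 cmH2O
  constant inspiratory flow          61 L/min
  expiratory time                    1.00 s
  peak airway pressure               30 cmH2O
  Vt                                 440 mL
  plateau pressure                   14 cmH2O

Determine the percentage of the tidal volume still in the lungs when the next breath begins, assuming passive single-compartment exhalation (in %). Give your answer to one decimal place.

Flow: 61 L/min ÷ 60 = 1.0167 L/s.
R = (PIP − Pplat)/V̇ = (30 − 14) / 1.0167 = 16.0/1.0167 = 15.737 cmH2O·s/L.
C = Vt/(Pplat − PEEP) = 440.0 / (14 − 4) = 440.0/10.0 = 44.0 mL/cmH2O.
τ = R × C = 15.737 × 0.044 L/cmH2O = 0.6924 s.
Fraction remaining at end-expiration = e^(−Te/τ) = e^(−1.00/0.6924) = 0.2359 → 23.59%.

23.6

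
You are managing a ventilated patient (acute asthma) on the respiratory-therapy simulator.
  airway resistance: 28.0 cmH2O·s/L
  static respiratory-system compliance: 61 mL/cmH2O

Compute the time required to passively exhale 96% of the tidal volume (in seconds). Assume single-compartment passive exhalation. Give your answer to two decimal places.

5.50

τ = R × C = 28.0 × 61 mL/cmH2O = 28.0 × 0.061 L/cmH2O = 1.708 s.
Exhaled fraction f = 1 − e^(−t/τ) → t = −τ·ln(1 − f) = −1.708·ln(0.04) = 5.498 s.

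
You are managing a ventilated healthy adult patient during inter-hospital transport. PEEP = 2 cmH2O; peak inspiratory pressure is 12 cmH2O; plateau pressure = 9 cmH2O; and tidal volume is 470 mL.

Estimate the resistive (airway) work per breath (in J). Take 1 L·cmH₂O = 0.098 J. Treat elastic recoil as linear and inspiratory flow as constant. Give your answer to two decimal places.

0.14

With constant inspiratory flow the resistive pressure is constant at PIP − Pplat = 12 − 9 = 3.0 cmH2O, so resistive work = 3.0 × 0.470 = 1.41 L·cmH2O.
× 0.098 J/(L·cmH2O) → 0.1382 J.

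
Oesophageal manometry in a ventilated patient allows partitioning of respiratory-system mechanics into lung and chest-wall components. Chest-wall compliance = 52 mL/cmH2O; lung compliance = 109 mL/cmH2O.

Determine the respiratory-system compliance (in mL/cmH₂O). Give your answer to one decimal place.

35.2

Lung and chest wall are elastances in series: 1/Crs = 1/CL + 1/Ccw.
1/Crs = 1/109 + 1/52 = 0.02841.
Crs = 35.199 mL/cmH2O.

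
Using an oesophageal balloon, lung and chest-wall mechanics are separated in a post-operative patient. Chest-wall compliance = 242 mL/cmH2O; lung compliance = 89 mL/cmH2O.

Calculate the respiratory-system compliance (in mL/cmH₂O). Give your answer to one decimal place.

Lung and chest wall are elastances in series: 1/Crs = 1/CL + 1/Ccw.
1/Crs = 1/89 + 1/242 = 0.01537.
Crs = 65.062 mL/cmH2O.

65.1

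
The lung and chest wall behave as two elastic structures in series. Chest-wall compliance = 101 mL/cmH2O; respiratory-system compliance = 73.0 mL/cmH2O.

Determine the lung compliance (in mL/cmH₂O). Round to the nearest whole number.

1/CL = 1/Crs − 1/Ccw.
1/CL = 1/73.0 − 1/101 = 0.003798.
CL = 263.3 mL/cmH2O.

263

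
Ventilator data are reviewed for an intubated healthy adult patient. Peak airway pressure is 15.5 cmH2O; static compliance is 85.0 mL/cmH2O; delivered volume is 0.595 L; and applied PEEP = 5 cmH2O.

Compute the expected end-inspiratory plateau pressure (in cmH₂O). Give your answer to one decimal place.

Pplat = PEEP + Vt / Cstat = 5 + 595 / 85.0 = 5 + 7.0 = 12.0 cmH2O.

12.0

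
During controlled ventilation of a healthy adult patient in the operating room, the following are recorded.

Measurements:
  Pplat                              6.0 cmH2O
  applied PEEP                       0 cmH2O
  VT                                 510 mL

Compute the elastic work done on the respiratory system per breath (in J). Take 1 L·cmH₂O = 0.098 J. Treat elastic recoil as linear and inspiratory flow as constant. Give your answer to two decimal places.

Elastic work ≈ ½ × (Pplat − PEEP) × Vt = 0.5 × (6.0 − 0) × 0.510 L = 0.5 × 6.0 × 0.510 = 1.53 L·cmH2O.
× 0.098 J/(L·cmH2O) → 0.1499 J.

0.15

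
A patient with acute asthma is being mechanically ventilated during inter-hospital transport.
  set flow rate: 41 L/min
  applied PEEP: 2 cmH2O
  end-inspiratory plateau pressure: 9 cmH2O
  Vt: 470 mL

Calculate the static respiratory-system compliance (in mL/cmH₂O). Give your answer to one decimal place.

Cstat = Vt / (Pplat − PEEP) = 470 / (9 − 2) = 470 / 7.0 = 67.143 mL/cmH2O.

67.1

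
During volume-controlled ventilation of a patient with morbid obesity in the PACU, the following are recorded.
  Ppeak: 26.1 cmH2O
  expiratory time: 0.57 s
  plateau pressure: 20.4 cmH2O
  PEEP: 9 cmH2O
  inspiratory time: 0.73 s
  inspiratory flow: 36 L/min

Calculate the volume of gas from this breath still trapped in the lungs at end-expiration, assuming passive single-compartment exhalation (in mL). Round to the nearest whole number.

Flow: 36 L/min ÷ 60 = 0.6 L/s.
Vt = flow × Ti = 0.6 L/s × 0.73 s × 1000 mL/L = 438.0 mL.
R = (PIP − Pplat)/V̇ = (26.1 − 20.4) / 0.6 = 5.7/0.6 = 9.5 cmH2O·s/L.
C = Vt/(Pplat − PEEP) = 438.0 / (20.4 − 9) = 438.0/11.4 = 38.421 mL/cmH2O.
τ = R × C = 9.5 × 0.03842 L/cmH2O = 0.365 s.
Fraction remaining = e^(−Te/τ) = e^(−0.57/0.365) = 0.2098.
Trapped volume = 438.0 × 0.2098 = 91.892 mL.

92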